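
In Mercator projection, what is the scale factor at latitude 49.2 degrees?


SF = 1 / cos(49.2) = 1 / 0.653421 = 1.53

1.53


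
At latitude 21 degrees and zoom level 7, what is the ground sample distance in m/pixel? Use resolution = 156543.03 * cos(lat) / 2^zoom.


res = 156543.03 * cos(21) / 2^7 = 156543.03 * 0.93358043 / 128 = 1141.76 m/pixel

1141.76 m/pixel


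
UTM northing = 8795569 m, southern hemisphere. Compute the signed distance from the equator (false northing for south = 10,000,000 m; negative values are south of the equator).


For southern: actual = 8795569 - 10000000 = -1204431 m

-1204431 m


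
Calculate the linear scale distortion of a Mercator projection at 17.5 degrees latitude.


SF = 1 / cos(17.5) = 1 / 0.953717 = 1.049

1.049


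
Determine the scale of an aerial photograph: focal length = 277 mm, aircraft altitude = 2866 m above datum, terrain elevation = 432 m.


scale = f / (H - h) = 277 mm / 2434 m = 277 / 2434000 = 1:8787

1:8787


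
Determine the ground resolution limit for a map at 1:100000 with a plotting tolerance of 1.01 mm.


ground = 1.01 mm * 100000 / 1000 = 101.0 m

101.0 m


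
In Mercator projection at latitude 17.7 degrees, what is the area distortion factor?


area_distortion = 1/cos^2(17.7) = 1.102

1.102


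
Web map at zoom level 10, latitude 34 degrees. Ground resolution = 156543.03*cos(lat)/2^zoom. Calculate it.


res = 156543.03 * cos(34) / 2^10 = 156543.03 * 0.82903757 / 1024 = 126.74 m/pixel

126.74 m/pixel


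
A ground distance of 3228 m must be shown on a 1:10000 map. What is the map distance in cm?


map_cm = 3228 * 100 / 10000 = 32.28 cm

32.28 cm


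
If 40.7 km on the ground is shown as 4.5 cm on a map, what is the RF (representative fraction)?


ground = 40.7 km = 4070000 cm; RF denominator = ground / map = 4070000 / 4.5 ≈ 904444; RF = 1:904444

1:904444


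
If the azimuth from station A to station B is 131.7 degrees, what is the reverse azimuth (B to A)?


back azimuth = (131.7 + 180) mod 360 = 311.7 degrees

311.7 degrees


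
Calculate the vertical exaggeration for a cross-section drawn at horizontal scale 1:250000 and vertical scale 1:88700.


VE = horizontal_scale / vertical_scale = 250000 / 88700 ≈ 2.8

2.8x


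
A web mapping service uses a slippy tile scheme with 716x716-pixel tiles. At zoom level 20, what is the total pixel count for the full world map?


tiles per axis = 2^20 = 1048576
total tiles = 1048576^2 = 1099511627776
pixels per axis = 1048576 * 716 = 750780416
total pixels = 750780416^2 = 563671233049133056

563671233049133056 pixels


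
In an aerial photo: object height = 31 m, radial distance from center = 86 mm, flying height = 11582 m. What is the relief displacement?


d = h * r / H = 31 * 86 / 11582 = 0.23 mm

0.23 mm


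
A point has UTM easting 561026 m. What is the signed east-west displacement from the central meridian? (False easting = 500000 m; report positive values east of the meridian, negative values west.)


displacement = 561026 - 500000 = 61026 m

61026 m


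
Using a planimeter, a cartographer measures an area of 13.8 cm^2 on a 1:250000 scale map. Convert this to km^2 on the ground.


ground_area = 13.8 * (250000/100)^2 = 86250000.0 m^2 = 86.25 km^2

86.25 km^2


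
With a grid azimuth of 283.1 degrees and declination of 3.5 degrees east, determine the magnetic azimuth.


magnetic azimuth = grid azimuth - declination (east +ve)
mag_az = 283.1 - 3.5 = 279.6 degrees

279.6 degrees


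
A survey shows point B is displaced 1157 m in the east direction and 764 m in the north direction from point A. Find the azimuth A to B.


az = atan2(1157, 764) = 56.6 deg
adjusted to 0-360: 56.6 degrees

56.6 degrees


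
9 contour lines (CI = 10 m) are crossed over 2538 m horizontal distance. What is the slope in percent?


elevation change = 9 * 10 = 90 m
slope = 90 / 2538 * 100 = 3.5%

3.5%


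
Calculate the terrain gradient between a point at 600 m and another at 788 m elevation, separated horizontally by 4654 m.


gradient = (788 - 600) / 4654 = 188 / 4654 = 0.0404

0.0404


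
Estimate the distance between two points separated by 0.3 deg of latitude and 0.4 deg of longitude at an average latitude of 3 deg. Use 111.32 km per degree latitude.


dlat_km = 0.3 * 111.32 = 33.396
dlon_km = 0.4 * 111.32 * cos(3) ≈ 44.467
dist = sqrt(33.396^2 + 44.467^2) ≈ 55.6 km

55.6 km


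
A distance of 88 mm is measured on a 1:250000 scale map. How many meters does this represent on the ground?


ground = 88 mm * 250000 / 1000 = 22000.0 m

22000.0 m


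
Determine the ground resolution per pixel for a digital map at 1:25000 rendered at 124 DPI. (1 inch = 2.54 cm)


pixel_cm = 2.54 / 124 ≈ 0.020484 cm
ground = pixel_cm * 25000 / 100 = 2.54 * 25000 / (124 * 100) = 63500 / 12400 ≈ 5.12 m

5.12 m


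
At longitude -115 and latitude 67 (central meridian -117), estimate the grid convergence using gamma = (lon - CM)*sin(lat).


gamma = (-115 - -117) * sin(67) = 2 * 0.920505 = 1.841 degrees

1.841 degrees


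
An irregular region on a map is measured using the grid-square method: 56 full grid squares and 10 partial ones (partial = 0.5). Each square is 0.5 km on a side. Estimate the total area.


effective squares = 56 + 10 * 0.5 = 61.0
area = 61.0 * 0.25 = 15.25 km^2

15.25 km^2


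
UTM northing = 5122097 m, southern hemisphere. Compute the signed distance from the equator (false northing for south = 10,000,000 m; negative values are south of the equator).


For southern: actual = 5122097 - 10000000 = -4877903 m

-4877903 m


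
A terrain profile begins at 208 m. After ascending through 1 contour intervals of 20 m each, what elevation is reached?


elevation = 208 + 1 * 20 = 228 m

228 m


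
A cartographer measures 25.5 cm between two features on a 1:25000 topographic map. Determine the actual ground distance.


ground = 25.5 cm * 25000 / 100 = 6375.0 m = 6.375 km

6.375 km


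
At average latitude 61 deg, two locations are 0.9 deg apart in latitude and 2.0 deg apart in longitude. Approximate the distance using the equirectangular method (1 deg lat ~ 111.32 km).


dlat_km = 0.9 * 111.32 = 100.188
dlon_km = 2.0 * 111.32 * cos(61) ≈ 107.938
dist = sqrt(100.188^2 + 107.938^2) ≈ 147.3 km

147.3 km


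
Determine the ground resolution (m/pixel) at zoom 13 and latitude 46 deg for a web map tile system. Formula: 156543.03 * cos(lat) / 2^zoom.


res = 156543.03 * cos(46) / 2^13 = 156543.03 * 0.69465837 / 8192 = 13.27 m/pixel

13.27 m/pixel


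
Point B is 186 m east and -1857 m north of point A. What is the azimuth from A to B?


az = atan2(186, -1857) = 174.3 deg
adjusted to 0-360: 174.3 degrees

174.3 degrees


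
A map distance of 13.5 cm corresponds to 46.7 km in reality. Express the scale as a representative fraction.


ground = 46.7 km = 4670000 cm; RF denominator = ground / map = 4670000 / 13.5 ≈ 345926; RF = 1:345926

1:345926


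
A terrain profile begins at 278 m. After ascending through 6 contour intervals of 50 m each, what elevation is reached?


elevation = 278 + 6 * 50 = 578 m

578 m


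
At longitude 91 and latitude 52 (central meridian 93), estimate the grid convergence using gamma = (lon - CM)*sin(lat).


gamma = (91 - 93) * sin(52) = -2 * 0.788011 = -1.576 degrees

-1.576 degrees


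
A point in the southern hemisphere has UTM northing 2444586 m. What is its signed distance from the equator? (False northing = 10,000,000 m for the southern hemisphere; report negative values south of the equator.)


For southern: actual = 2444586 - 10000000 = -7555414 m

-7555414 m


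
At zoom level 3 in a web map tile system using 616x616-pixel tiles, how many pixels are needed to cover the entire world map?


tiles per axis = 2^3 = 8
total tiles = 8^2 = 64
pixels per axis = 8 * 616 = 4928
total pixels = 4928^2 = 24285184

24285184 pixels


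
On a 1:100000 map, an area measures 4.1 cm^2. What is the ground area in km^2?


ground_area = 4.1 * (100000/100)^2 = 4100000.0 m^2 = 4.1 km^2

4.1 km^2


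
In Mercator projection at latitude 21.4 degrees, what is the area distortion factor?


area_distortion = 1/cos^2(21.4) = 1.154

1.154


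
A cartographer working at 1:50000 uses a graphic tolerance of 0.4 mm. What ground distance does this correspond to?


ground = 0.4 mm * 50000 / 1000 = 20.0 m

20.0 m


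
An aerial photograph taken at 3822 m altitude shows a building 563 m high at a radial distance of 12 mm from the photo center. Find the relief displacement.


d = h * r / H = 563 * 12 / 3822 = 1.77 mm

1.77 mm


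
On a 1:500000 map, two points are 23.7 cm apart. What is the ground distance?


ground = 23.7 cm * 500000 / 100 = 118500.0 m = 118.5 km

118.5 km


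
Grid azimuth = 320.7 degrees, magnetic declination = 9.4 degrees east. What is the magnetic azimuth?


magnetic azimuth = grid azimuth - declination (east +ve)
mag_az = 320.7 - 9.4 = 311.3 degrees

311.3 degrees


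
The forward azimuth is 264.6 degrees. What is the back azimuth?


back azimuth = (264.6 + 180) mod 360 = 84.6 degrees

84.6 degrees


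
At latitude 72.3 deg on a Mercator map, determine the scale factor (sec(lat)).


SF = 1 / cos(72.3) = 1 / 0.304033 = 3.289

3.289


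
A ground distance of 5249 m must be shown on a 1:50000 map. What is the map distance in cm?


map_cm = 5249 * 100 / 50000 = 10.498 cm ≈ 10.5 cm

10.5 cm


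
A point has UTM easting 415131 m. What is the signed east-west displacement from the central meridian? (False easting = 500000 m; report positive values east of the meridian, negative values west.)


displacement = 415131 - 500000 = -84869 m

-84869 m


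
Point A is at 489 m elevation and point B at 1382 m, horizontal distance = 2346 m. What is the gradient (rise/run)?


gradient = (1382 - 489) / 2346 = 893 / 2346 = 0.3806

0.3806


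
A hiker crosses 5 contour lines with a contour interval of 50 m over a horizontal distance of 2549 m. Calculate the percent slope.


elevation change = 5 * 50 = 250 m
slope = 250 / 2549 * 100 = 9.8%

9.8%


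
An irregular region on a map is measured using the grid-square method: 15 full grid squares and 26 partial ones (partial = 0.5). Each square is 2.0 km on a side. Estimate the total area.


effective squares = 15 + 26 * 0.5 = 28.0
area = 28.0 * 4.0 = 112.0 km^2

112.0 km^2


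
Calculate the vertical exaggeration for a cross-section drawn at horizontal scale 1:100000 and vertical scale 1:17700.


VE = horizontal_scale / vertical_scale = 100000 / 17700 ≈ 5.6

5.6x


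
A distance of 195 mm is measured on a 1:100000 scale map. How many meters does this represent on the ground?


ground = 195 mm * 100000 / 1000 = 19500.0 m

19500.0 m


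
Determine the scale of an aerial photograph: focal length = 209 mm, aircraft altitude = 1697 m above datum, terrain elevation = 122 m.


scale = f / (H - h) = 209 mm / 1575 m = 209 / 1575000 = 1:7536

1:7536


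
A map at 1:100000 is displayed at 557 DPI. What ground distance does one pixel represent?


pixel_cm = 2.54 / 557 ≈ 0.00456 cm
ground = pixel_cm * 100000 / 100 = 2.54 * 100000 / (557 * 100) = 254000 / 55700 ≈ 4.56 m

4.56 m


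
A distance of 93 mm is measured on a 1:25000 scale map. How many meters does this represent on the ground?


ground = 93 mm * 25000 / 1000 = 2325.0 m

2325.0 m


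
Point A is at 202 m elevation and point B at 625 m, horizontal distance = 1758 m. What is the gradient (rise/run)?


gradient = (625 - 202) / 1758 = 423 / 1758 = 0.2406

0.2406


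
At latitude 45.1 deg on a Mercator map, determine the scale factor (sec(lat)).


SF = 1 / cos(45.1) = 1 / 0.705872 = 1.417

1.417


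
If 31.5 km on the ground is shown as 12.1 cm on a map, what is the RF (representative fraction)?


ground = 31.5 km = 3150000 cm; RF denominator = ground / map = 3150000 / 12.1 ≈ 260331; RF = 1:260331

1:260331


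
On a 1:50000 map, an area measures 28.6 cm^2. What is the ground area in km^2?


ground_area = 28.6 * (50000/100)^2 = 7150000.0 m^2 = 7.15 km^2

7.15 km^2


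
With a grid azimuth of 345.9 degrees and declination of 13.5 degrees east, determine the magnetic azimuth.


magnetic azimuth = grid azimuth - declination (east +ve)
mag_az = 345.9 - 13.5 = 332.4 degrees

332.4 degrees


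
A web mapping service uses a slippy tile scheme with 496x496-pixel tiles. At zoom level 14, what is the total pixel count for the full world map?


tiles per axis = 2^14 = 16384
total tiles = 16384^2 = 268435456
pixels per axis = 16384 * 496 = 8126464
total pixels = 8126464^2 = 66039417143296

66039417143296 pixels


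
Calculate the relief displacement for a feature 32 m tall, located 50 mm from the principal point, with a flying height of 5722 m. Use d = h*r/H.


d = h * r / H = 32 * 50 / 5722 = 0.28 mm

0.28 mm


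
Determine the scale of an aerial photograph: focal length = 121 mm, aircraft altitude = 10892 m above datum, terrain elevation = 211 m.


scale = f / (H - h) = 121 mm / 10681 m = 121 / 10681000 = 1:88273

1:88273


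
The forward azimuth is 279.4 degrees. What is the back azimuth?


back azimuth = (279.4 + 180) mod 360 = 99.4 degrees

99.4 degrees


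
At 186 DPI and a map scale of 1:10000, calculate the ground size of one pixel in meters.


pixel_cm = 2.54 / 186 ≈ 0.013656 cm
ground = pixel_cm * 10000 / 100 = 2.54 * 10000 / (186 * 100) = 25400 / 18600 ≈ 1.37 m

1.37 m


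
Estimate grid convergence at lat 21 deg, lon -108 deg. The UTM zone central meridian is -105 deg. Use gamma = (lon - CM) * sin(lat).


gamma = (-108 - -105) * sin(21) = -3 * 0.358368 = -1.075 degrees

-1.075 degrees


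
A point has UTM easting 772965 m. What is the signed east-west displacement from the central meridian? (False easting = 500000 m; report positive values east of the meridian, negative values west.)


displacement = 772965 - 500000 = 272965 m

272965 m


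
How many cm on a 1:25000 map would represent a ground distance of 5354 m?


map_cm = 5354 * 100 / 25000 = 21.416 cm ≈ 21.42 cm

21.42 cm


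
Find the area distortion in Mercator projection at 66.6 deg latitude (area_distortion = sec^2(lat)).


area_distortion = 1/cos^2(66.6) = 6.34

6.34


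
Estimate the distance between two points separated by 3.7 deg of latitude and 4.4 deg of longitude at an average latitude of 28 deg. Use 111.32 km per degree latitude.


dlat_km = 3.7 * 111.32 = 411.884
dlon_km = 4.4 * 111.32 * cos(28) ≈ 432.475
dist = sqrt(411.884^2 + 432.475^2) ≈ 597.2 km

597.2 km


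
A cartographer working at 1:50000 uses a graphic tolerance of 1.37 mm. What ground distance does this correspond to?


ground = 1.37 mm * 50000 / 1000 = 68.5 m

68.5 m


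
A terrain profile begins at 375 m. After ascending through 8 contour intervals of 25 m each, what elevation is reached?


elevation = 375 + 8 * 25 = 575 m

575 m


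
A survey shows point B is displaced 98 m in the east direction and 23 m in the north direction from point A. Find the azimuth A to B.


az = atan2(98, 23) = 76.8 deg
adjusted to 0-360: 76.8 degrees

76.8 degrees


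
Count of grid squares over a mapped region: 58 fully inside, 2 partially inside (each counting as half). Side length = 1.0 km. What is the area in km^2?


effective squares = 58 + 2 * 0.5 = 59.0
area = 59.0 * 1.0 = 59.0 km^2

59.0 km^2


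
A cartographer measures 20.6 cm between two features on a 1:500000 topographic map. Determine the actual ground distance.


ground = 20.6 cm * 500000 / 100 = 103000.0 m = 103.0 km

103.0 km


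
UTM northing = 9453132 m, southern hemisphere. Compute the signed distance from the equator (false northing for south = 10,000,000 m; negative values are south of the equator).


For southern: actual = 9453132 - 10000000 = -546868 m

-546868 m


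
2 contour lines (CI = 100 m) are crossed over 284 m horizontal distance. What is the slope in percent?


elevation change = 2 * 100 = 200 m
slope = 200 / 284 * 100 = 70.4%

70.4%


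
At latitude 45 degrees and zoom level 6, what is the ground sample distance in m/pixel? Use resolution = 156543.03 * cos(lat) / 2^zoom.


res = 156543.03 * cos(45) / 2^6 = 156543.03 * 0.70710678 / 64 = 1729.57 m/pixel

1729.57 m/pixel


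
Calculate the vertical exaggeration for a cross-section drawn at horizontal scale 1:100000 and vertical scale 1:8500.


VE = horizontal_scale / vertical_scale = 100000 / 8500 ≈ 11.8

11.8x


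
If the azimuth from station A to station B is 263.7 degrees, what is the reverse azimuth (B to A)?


back azimuth = (263.7 + 180) mod 360 = 83.7 degrees

83.7 degrees


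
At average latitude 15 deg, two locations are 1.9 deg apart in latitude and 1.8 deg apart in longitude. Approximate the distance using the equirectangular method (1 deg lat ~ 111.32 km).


dlat_km = 1.9 * 111.32 = 211.508
dlon_km = 1.8 * 111.32 * cos(15) ≈ 193.548
dist = sqrt(211.508^2 + 193.548^2) ≈ 286.7 km

286.7 km


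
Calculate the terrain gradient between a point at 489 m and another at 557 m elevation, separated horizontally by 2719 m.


gradient = (557 - 489) / 2719 = 68 / 2719 = 0.025

0.025


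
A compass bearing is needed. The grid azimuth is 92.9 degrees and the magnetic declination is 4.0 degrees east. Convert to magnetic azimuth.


magnetic azimuth = grid azimuth - declination (east +ve)
mag_az = 92.9 - 4.0 = 88.9 degrees

88.9 degrees


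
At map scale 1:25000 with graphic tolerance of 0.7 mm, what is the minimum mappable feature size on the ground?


ground = 0.7 mm * 25000 / 1000 = 17.5 m

17.5 m


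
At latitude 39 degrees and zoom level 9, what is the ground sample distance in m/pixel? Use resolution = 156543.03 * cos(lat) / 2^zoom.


res = 156543.03 * cos(39) / 2^9 = 156543.03 * 0.77714596 / 512 = 237.61 m/pixel

237.61 m/pixel


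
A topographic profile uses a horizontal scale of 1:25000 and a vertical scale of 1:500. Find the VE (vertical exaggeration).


VE = horizontal_scale / vertical_scale = 25000 / 500 = 50.0

50.0x


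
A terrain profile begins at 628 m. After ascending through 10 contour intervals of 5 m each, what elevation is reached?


elevation = 628 + 10 * 5 = 678 m

678 m


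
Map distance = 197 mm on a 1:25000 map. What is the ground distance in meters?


ground = 197 mm * 25000 / 1000 = 4925.0 m

4925.0 m


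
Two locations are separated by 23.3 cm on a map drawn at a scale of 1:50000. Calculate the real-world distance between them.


ground = 23.3 cm * 50000 / 100 = 11650.0 m = 11.65 km

11.65 km


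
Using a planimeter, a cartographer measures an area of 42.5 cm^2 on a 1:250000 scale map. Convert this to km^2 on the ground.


ground_area = 42.5 * (250000/100)^2 = 265625000.0 m^2 = 265.625 km^2

265.625 km^2


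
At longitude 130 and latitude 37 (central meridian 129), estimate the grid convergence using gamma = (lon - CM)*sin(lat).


gamma = (130 - 129) * sin(37) = 1 * 0.601815 = 0.602 degrees

0.602 degrees


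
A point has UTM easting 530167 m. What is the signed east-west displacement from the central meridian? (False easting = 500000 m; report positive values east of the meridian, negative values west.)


displacement = 530167 - 500000 = 30167 m

30167 m


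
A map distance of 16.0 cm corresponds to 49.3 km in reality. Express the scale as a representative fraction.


ground = 49.3 km = 4930000 cm; RF denominator = ground / map = 4930000 / 16.0 = 308125; RF = 1:308125

1:308125


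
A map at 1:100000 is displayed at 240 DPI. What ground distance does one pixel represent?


pixel_cm = 2.54 / 240 ≈ 0.010583 cm
ground = pixel_cm * 100000 / 100 = 2.54 * 100000 / (240 * 100) = 254000 / 24000 ≈ 10.58 m

10.58 m


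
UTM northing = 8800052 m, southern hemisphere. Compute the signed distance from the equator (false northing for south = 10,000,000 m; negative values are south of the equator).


For southern: actual = 8800052 - 10000000 = -1199948 m

-1199948 m


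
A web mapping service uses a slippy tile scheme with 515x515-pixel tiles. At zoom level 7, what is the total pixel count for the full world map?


tiles per axis = 2^7 = 128
total tiles = 128^2 = 16384
pixels per axis = 128 * 515 = 65920
total pixels = 65920^2 = 4345446400

4345446400 pixels


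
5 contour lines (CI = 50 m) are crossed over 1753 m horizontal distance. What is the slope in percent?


elevation change = 5 * 50 = 250 m
slope = 250 / 1753 * 100 = 14.3%

14.3%


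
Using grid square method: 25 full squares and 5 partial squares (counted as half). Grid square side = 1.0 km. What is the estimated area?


effective squares = 25 + 5 * 0.5 = 27.5
area = 27.5 * 1.0 = 27.5 km^2

27.5 km^2


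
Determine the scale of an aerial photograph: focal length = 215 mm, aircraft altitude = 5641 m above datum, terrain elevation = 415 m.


scale = f / (H - h) = 215 mm / 5226 m = 215 / 5226000 = 1:24307

1:24307


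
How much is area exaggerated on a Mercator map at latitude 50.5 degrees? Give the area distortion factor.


area_distortion = 1/cos^2(50.5) = 2.472

2.472


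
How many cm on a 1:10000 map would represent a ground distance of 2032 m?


map_cm = 2032 * 100 / 10000 = 20.32 cm

20.32 cm


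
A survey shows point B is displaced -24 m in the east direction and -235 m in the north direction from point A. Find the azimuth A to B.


az = atan2(-24, -235) = -174.2 deg
adjusted to 0-360: 185.8 degrees

185.8 degrees


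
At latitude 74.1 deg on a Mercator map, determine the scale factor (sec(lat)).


SF = 1 / cos(74.1) = 1 / 0.273959 = 3.65

3.65


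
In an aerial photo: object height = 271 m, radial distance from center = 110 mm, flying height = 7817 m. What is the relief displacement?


d = h * r / H = 271 * 110 / 7817 = 3.81 mm

3.81 mm


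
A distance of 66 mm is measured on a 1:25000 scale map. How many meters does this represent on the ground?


ground = 66 mm * 25000 / 1000 = 1650.0 m

1650.0 m


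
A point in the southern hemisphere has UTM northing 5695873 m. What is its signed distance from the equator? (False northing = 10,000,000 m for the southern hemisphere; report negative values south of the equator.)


For southern: actual = 5695873 - 10000000 = -4304127 m

-4304127 m


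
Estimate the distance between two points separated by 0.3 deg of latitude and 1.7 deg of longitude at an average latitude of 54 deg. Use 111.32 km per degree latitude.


dlat_km = 0.3 * 111.32 = 33.396
dlon_km = 1.7 * 111.32 * cos(54) ≈ 111.235
dist = sqrt(33.396^2 + 111.235^2) ≈ 116.1 km

116.1 km


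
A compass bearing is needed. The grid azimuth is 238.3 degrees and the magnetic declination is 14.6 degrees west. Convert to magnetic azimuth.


magnetic azimuth = grid azimuth - declination (east +ve)
mag_az = 238.3 - -14.6 = 252.9 degrees

252.9 degrees


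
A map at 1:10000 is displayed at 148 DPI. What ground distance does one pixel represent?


pixel_cm = 2.54 / 148 ≈ 0.017162 cm
ground = pixel_cm * 10000 / 100 = 2.54 * 10000 / (148 * 100) = 25400 / 14800 ≈ 1.72 m

1.72 m


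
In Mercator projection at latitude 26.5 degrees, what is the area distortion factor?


area_distortion = 1/cos^2(26.5) = 1.249

1.249


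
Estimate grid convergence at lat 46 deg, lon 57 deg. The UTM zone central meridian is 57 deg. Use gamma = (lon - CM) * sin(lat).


gamma = (57 - 57) * sin(46) = 0 * 0.71934 = 0.0 degrees

0.0 degrees


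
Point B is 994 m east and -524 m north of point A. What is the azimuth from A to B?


az = atan2(994, -524) = 117.8 deg
adjusted to 0-360: 117.8 degrees

117.8 degrees


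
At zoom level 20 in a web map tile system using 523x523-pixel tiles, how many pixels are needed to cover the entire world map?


tiles per axis = 2^20 = 1048576
total tiles = 1048576^2 = 1099511627776
pixels per axis = 1048576 * 523 = 548405248
total pixels = 548405248^2 = 300748316033941504

300748316033941504 pixels


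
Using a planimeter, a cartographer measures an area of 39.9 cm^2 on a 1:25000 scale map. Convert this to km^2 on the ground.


ground_area = 39.9 * (25000/100)^2 = 2493750.0 m^2 = 2.49375 km^2 ≈ 2.494 km^2

2.494 km^2


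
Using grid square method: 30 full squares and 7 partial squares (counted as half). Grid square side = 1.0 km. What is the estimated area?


effective squares = 30 + 7 * 0.5 = 33.5
area = 33.5 * 1.0 = 33.5 km^2

33.5 km^2


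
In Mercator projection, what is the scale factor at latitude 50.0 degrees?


SF = 1 / cos(50.0) = 1 / 0.642788 = 1.556

1.556


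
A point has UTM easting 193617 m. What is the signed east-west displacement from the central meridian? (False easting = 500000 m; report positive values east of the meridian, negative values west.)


displacement = 193617 - 500000 = -306383 m

-306383 m


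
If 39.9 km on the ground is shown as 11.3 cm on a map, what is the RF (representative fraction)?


ground = 39.9 km = 3990000 cm; RF denominator = ground / map = 3990000 / 11.3 ≈ 353097; RF = 1:353097

1:353097


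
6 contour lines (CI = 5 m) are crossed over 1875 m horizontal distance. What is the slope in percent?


elevation change = 6 * 5 = 30 m
slope = 30 / 1875 * 100 = 1.6%

1.6%


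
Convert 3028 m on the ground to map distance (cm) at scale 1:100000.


map_cm = 3028 * 100 / 100000 = 3.028 cm ≈ 3.03 cm

3.03 cm


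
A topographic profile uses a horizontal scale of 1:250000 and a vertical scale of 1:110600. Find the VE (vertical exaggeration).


VE = horizontal_scale / vertical_scale = 250000 / 110600 ≈ 2.3

2.3x


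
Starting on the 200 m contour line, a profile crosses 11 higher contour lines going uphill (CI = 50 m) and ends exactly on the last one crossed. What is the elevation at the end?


elevation = 200 + 11 * 50 = 750 m

750 m


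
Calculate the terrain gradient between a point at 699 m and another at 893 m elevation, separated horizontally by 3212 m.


gradient = (893 - 699) / 3212 = 194 / 3212 = 0.0604

0.0604


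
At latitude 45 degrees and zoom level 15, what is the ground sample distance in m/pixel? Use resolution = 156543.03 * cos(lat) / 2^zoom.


res = 156543.03 * cos(45) / 2^15 = 156543.03 * 0.70710678 / 32768 = 3.38 m/pixel

3.38 m/pixel


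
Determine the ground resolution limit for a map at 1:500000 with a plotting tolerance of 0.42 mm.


ground = 0.42 mm * 500000 / 1000 = 210.0 m

210.0 m


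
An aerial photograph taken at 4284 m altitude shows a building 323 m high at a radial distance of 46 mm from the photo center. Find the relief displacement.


d = h * r / H = 323 * 46 / 4284 = 3.47 mm

3.47 mm


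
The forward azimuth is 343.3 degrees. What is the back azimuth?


back azimuth = (343.3 + 180) mod 360 = 163.3 degrees

163.3 degrees


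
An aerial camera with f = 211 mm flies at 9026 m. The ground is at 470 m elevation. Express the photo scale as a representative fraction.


scale = f / (H - h) = 211 mm / 8556 m = 211 / 8556000 = 1:40550

1:40550


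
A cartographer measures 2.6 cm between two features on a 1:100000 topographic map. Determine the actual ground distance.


ground = 2.6 cm * 100000 / 100 = 2600.0 m = 2.6 km

2.6 km


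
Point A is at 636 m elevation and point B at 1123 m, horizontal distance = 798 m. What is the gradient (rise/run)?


gradient = (1123 - 636) / 798 = 487 / 798 = 0.6103

0.6103


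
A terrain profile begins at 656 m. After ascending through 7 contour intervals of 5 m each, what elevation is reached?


elevation = 656 + 7 * 5 = 691 m

691 m


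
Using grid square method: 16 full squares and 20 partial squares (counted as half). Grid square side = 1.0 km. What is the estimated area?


effective squares = 16 + 20 * 0.5 = 26.0
area = 26.0 * 1.0 = 26.0 km^2

26.0 km^2


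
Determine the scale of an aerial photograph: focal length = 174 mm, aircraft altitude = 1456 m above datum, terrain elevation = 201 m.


scale = f / (H - h) = 174 mm / 1255 m = 174 / 1255000 = 1:7213

1:7213


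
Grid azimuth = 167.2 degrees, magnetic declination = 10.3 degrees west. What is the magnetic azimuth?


magnetic azimuth = grid azimuth - declination (east +ve)
mag_az = 167.2 - -10.3 = 177.5 degrees

177.5 degrees


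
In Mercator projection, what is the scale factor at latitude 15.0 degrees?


SF = 1 / cos(15.0) = 1 / 0.965926 = 1.035

1.035


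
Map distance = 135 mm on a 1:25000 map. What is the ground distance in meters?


ground = 135 mm * 25000 / 1000 = 3375.0 m

3375.0 m


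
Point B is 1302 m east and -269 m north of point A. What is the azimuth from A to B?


az = atan2(1302, -269) = 101.7 deg
adjusted to 0-360: 101.7 degrees

101.7 degrees


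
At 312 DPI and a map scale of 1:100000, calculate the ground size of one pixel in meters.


pixel_cm = 2.54 / 312 ≈ 0.008141 cm
ground = pixel_cm * 100000 / 100 = 2.54 * 100000 / (312 * 100) = 254000 / 31200 ≈ 8.14 m

8.14 m


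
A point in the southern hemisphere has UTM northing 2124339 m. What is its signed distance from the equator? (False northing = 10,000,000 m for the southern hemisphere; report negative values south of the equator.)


For southern: actual = 2124339 - 10000000 = -7875661 m

-7875661 m


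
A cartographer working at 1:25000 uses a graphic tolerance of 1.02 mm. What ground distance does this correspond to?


ground = 1.02 mm * 25000 / 1000 = 25.5 m

25.5 m


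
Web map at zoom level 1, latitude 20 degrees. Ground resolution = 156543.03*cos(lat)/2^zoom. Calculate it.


res = 156543.03 * cos(20) / 2^1 = 156543.03 * 0.93969262 / 2 = 73551.17 m/pixel

73551.17 m/pixel


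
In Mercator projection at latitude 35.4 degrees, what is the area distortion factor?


area_distortion = 1/cos^2(35.4) = 1.505

1.505


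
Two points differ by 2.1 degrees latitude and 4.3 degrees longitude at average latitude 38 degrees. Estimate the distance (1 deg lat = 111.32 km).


dlat_km = 2.1 * 111.32 = 233.772
dlon_km = 4.3 * 111.32 * cos(38) ≈ 377.202
dist = sqrt(233.772^2 + 377.202^2) ≈ 443.8 km

443.8 km


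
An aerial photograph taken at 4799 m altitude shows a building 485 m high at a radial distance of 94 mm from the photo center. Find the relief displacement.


d = h * r / H = 485 * 94 / 4799 = 9.5 mm

9.5 mm


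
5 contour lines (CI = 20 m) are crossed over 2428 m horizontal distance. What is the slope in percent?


elevation change = 5 * 20 = 100 m
slope = 100 / 2428 * 100 = 4.1%

4.1%


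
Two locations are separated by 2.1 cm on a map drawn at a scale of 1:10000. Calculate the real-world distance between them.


ground = 2.1 cm * 10000 / 100 = 210.0 m

210.0 m


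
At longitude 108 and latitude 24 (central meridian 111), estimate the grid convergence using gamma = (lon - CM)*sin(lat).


gamma = (108 - 111) * sin(24) = -3 * 0.406737 = -1.22 degrees

-1.22 degrees


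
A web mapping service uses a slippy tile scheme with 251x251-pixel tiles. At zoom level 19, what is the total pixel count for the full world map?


tiles per axis = 2^19 = 524288
total tiles = 524288^2 = 274877906944
pixels per axis = 524288 * 251 = 131596288
total pixels = 131596288^2 = 17317583015378944

17317583015378944 pixels


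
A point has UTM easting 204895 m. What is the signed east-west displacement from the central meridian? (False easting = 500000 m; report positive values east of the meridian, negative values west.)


displacement = 204895 - 500000 = -295105 m

-295105 m


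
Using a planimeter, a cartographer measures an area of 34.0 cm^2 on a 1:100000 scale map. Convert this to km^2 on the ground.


ground_area = 34.0 * (100000/100)^2 = 34000000.0 m^2 = 34.0 km^2

34.0 km^2


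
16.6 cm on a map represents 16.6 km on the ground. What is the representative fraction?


ground = 16.6 km = 1660000 cm; RF denominator = ground / map = 1660000 / 16.6 = 100000; RF = 1:100000

1:100000


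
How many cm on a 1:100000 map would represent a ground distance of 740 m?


map_cm = 740 * 100 / 100000 = 0.74 cm

0.74 cm


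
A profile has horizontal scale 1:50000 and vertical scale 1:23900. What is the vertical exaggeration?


VE = horizontal_scale / vertical_scale = 50000 / 23900 ≈ 2.1

2.1x


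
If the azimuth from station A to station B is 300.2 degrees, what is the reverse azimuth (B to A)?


back azimuth = (300.2 + 180) mod 360 = 120.2 degrees

120.2 degrees


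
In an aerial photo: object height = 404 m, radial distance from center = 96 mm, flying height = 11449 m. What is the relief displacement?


d = h * r / H = 404 * 96 / 11449 = 3.39 mm

3.39 mm


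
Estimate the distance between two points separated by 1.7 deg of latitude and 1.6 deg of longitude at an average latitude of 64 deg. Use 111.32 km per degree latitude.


dlat_km = 1.7 * 111.32 = 189.244
dlon_km = 1.6 * 111.32 * cos(64) ≈ 78.079
dist = sqrt(189.244^2 + 78.079^2) ≈ 204.7 km

204.7 km


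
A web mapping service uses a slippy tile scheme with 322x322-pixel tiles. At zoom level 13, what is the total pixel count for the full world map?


tiles per axis = 2^13 = 8192
total tiles = 8192^2 = 67108864
pixels per axis = 8192 * 322 = 2637824
total pixels = 2637824^2 = 6958115454976

6958115454976 pixels


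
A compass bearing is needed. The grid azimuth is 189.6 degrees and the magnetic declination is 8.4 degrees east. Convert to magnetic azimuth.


magnetic azimuth = grid azimuth - declination (east +ve)
mag_az = 189.6 - 8.4 = 181.2 degrees

181.2 degrees


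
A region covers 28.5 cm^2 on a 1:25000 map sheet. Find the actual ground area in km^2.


ground_area = 28.5 * (25000/100)^2 = 1781250.0 m^2 = 1.78125 km^2 ≈ 1.781 km^2

1.781 km^2


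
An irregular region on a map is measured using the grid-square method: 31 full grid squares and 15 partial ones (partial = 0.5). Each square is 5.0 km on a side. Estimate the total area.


effective squares = 31 + 15 * 0.5 = 38.5
area = 38.5 * 25.0 = 962.5 km^2

962.5 km^2


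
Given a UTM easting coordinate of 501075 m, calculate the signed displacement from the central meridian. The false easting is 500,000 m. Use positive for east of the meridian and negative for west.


displacement = 501075 - 500000 = 1075 m

1075 m


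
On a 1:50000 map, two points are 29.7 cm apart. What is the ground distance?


ground = 29.7 cm * 50000 / 100 = 14850.0 m = 14.85 km

14.85 km


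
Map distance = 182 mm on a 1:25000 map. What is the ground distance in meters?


ground = 182 mm * 25000 / 1000 = 4550.0 m

4550.0 m


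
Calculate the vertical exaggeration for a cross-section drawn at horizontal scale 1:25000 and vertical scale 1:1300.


VE = horizontal_scale / vertical_scale = 25000 / 1300 ≈ 19.2

19.2x


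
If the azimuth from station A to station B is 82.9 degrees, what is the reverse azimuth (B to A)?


back azimuth = (82.9 + 180) mod 360 = 262.9 degrees

262.9 degrees


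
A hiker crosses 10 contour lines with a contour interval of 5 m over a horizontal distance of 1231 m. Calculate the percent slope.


elevation change = 10 * 5 = 50 m
slope = 50 / 1231 * 100 = 4.1%

4.1%


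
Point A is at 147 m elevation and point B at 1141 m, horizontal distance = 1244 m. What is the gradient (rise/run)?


gradient = (1141 - 147) / 1244 = 994 / 1244 = 0.799

0.799


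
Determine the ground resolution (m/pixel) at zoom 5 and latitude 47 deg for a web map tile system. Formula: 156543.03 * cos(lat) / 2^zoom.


res = 156543.03 * cos(47) / 2^5 = 156543.03 * 0.68199836 / 32 = 3336.32 m/pixel

3336.32 m/pixel


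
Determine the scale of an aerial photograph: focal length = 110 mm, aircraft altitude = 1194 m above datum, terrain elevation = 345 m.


scale = f / (H - h) = 110 mm / 849 m = 110 / 849000 = 1:7718

1:7718


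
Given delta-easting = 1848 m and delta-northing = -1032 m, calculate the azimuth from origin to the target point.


az = atan2(1848, -1032) = 119.2 deg
adjusted to 0-360: 119.2 degrees

119.2 degrees


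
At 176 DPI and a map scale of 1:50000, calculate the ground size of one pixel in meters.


pixel_cm = 2.54 / 176 ≈ 0.014432 cm
ground = pixel_cm * 50000 / 100 = 2.54 * 50000 / (176 * 100) = 127000 / 17600 ≈ 7.22 m

7.22 m


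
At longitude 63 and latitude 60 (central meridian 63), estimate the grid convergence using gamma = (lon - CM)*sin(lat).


gamma = (63 - 63) * sin(60) = 0 * 0.866025 = 0.0 degrees

0.0 degrees


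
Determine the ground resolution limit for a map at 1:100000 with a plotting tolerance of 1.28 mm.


ground = 1.28 mm * 100000 / 1000 = 128.0 m

128.0 m


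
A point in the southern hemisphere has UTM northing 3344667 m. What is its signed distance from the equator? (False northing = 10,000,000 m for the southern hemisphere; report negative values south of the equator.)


For southern: actual = 3344667 - 10000000 = -6655333 m

-6655333 m


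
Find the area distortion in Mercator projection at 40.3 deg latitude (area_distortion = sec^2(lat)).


area_distortion = 1/cos^2(40.3) = 1.719

1.719


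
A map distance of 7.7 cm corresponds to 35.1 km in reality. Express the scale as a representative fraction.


ground = 35.1 km = 3510000 cm; RF denominator = ground / map = 3510000 / 7.7 ≈ 455844; RF = 1:455844

1:455844


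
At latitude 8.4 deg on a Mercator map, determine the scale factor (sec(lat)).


SF = 1 / cos(8.4) = 1 / 0.989272 = 1.011

1.011


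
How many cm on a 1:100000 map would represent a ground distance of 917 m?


map_cm = 917 * 100 / 100000 = 0.917 cm ≈ 0.92 cm

0.92 cm


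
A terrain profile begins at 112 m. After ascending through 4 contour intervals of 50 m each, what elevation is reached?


elevation = 112 + 4 * 50 = 312 m

312 m


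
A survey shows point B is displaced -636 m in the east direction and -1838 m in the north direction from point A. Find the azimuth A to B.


az = atan2(-636, -1838) = -160.9 deg
adjusted to 0-360: 199.1 degrees

199.1 degrees


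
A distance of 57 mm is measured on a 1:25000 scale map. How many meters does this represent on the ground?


ground = 57 mm * 25000 / 1000 = 1425.0 m

1425.0 m


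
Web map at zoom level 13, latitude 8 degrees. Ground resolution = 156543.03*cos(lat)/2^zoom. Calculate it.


res = 156543.03 * cos(8) / 2^13 = 156543.03 * 0.99026807 / 8192 = 18.92 m/pixel

18.92 m/pixel


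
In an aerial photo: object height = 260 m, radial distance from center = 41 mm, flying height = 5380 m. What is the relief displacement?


d = h * r / H = 260 * 41 / 5380 = 1.98 mm

1.98 mm


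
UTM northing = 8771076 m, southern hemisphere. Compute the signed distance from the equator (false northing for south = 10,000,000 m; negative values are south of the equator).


For southern: actual = 8771076 - 10000000 = -1228924 m

-1228924 m


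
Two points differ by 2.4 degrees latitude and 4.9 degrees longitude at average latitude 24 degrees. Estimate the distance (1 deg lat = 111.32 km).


dlat_km = 2.4 * 111.32 = 267.168
dlon_km = 4.9 * 111.32 * cos(24) ≈ 498.31
dist = sqrt(267.168^2 + 498.31^2) ≈ 565.4 km

565.4 km


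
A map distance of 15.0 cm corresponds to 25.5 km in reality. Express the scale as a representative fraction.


ground = 25.5 km = 2550000 cm; RF denominator = ground / map = 2550000 / 15.0 = 170000; RF = 1:170000

1:170000


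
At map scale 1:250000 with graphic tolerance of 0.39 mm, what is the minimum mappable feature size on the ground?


ground = 0.39 mm * 250000 / 1000 = 97.5 m

97.5 m
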